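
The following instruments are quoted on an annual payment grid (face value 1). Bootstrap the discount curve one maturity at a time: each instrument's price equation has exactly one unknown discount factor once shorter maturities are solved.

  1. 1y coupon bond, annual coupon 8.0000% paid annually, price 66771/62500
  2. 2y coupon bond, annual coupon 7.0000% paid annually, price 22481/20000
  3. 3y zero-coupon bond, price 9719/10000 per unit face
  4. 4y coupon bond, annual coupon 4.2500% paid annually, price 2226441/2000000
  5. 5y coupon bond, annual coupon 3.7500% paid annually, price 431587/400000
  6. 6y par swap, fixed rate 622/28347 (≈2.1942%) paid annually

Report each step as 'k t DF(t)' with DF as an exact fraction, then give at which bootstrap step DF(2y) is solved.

step 1 [1y] bond c/1=2/25: DF=(66771/62500 − 2/25·(0))/(1+2/25) = 2473/2500 ≈ 0.989200
step 2 [2y] bond c/1=7/100: DF=(22481/20000 − 7/100·(0.989200))/(1+7/100) = 4929/5000 ≈ 0.985800
step 3 [3y] zero: DF = P = 9719/10000 ≈ 0.971900
step 4 [4y] bond c/1=17/400: DF=(2226441/2000000 − 17/400·(0.989200+0.985800+0.971900))/(1+17/400) = 9477/10000 ≈ 0.947700
step 5 [5y] bond c/1=3/80: DF=(431587/400000 − 3/80·(0.989200+0.985800+0.971900+0.947700))/(1+3/80) = 562/625 ≈ 0.899200
step 6 [6y] swap r/1=622/28347: DF=(1 − 622/28347·(0.989200+0.985800+0.971900+0.947700+0.899200))/(1+622/28347) = 2189/2500 ≈ 0.875600

1 1 2473/2500
2 2 4929/5000
3 3 9719/10000
4 4 9477/10000
5 5 562/625
6 6 2189/2500
DF(2y) is solved at step 2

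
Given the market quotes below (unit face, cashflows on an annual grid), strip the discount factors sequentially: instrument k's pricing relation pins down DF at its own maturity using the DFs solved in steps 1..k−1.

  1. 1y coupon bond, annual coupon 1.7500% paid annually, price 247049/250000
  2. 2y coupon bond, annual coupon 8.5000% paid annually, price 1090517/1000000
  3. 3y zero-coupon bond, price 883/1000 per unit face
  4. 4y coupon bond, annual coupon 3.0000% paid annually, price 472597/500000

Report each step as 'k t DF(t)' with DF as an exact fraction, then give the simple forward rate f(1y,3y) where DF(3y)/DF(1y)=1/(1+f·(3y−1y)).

1 1 607/625
2 2 929/1000
3 3 883/1000
4 4 4183/5000
f(1y,3y) = ((607/625)/(883/1000) − 1)/(2) = 441/8830 ≈ 4.9943%

step 1 [1y] bond c/1=7/400: DF=(247049/250000 − 7/400·(0))/(1+7/400) = 607/625 ≈ 0.971200
step 2 [2y] bond c/1=17/200: DF=(1090517/1000000 − 17/200·(0.971200))/(1+17/200) = 929/1000 ≈ 0.929000
step 3 [3y] zero: DF = P = 883/1000 ≈ 0.883000
step 4 [4y] bond c/1=3/100: DF=(472597/500000 − 3/100·(0.971200+0.929000+0.883000))/(1+3/100) = 4183/5000 ≈ 0.836600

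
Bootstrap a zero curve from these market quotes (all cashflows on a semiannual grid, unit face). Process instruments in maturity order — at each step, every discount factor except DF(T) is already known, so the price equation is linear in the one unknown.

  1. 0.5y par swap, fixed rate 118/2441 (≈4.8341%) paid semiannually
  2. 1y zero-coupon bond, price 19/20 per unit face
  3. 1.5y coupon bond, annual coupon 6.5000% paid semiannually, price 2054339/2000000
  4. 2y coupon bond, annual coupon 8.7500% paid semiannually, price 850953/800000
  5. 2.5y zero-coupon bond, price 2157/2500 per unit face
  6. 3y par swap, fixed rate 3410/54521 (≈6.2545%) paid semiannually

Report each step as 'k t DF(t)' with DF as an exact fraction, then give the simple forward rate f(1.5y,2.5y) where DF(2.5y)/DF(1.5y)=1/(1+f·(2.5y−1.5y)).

step 1 [0.5y] swap r/2=59/2441: DF=(1 − 59/2441·(0))/(1+59/2441) = 2441/2500 ≈ 0.976400
step 2 [1y] zero: DF = P = 19/20 ≈ 0.950000
step 3 [1.5y] bond c/2=13/400: DF=(2054339/2000000 − 13/400·(0.976400+0.950000))/(1+13/400) = 4671/5000 ≈ 0.934200
step 4 [2y] bond c/2=7/160: DF=(850953/800000 − 7/160·(0.976400+0.950000+0.934200))/(1+7/160) = 562/625 ≈ 0.899200
step 5 [2.5y] zero: DF = P = 2157/2500 ≈ 0.862800
step 6 [3y] swap r/2=1705/54521: DF=(1 − 1705/54521·(0.976400+0.950000+0.934200+0.899200+0.862800))/(1+1705/54521) = 1659/2000 ≈ 0.829500

1 1/2 2441/2500
2 1 19/20
3 3/2 4671/5000
4 2 562/625
5 5/2 2157/2500
6 3 1659/2000
f(1.5y,2.5y) = ((4671/5000)/(2157/2500) − 1)/(1) = 119/1438 ≈ 8.2754%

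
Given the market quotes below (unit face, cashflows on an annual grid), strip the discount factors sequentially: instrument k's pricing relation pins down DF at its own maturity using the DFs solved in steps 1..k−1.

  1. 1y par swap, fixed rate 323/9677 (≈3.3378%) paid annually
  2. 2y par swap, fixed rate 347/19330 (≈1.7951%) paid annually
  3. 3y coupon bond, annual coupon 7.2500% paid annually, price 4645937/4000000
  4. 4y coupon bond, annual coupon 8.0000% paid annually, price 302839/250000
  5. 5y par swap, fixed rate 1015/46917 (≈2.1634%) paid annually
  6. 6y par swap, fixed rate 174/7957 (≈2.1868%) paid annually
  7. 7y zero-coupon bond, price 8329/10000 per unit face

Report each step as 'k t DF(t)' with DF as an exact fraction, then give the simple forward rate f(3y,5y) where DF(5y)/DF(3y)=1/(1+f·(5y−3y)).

1 1 9677/10000
2 2 9653/10000
3 3 9523/10000
4 4 9079/10000
5 5 1797/2000
6 6 4391/5000
7 7 8329/10000
f(3y,5y) = ((9523/10000)/(1797/2000) − 1)/(2) = 269/8985 ≈ 2.9939%

step 1 [1y] swap r/1=323/9677: DF=(1 − 323/9677·(0))/(1+323/9677) = 9677/10000 ≈ 0.967700
step 2 [2y] swap r/1=347/19330: DF=(1 − 347/19330·(0.967700))/(1+347/19330) = 9653/10000 ≈ 0.965300
step 3 [3y] bond c/1=29/400: DF=(4645937/4000000 − 29/400·(0.967700+0.965300))/(1+29/400) = 9523/10000 ≈ 0.952300
step 4 [4y] bond c/1=2/25: DF=(302839/250000 − 2/25·(0.967700+0.965300+0.952300))/(1+2/25) = 9079/10000 ≈ 0.907900
step 5 [5y] swap r/1=1015/46917: DF=(1 − 1015/46917·(0.967700+0.965300+0.952300+0.907900))/(1+1015/46917) = 1797/2000 ≈ 0.898500
step 6 [6y] swap r/1=174/7957: DF=(1 − 174/7957·(0.967700+0.965300+0.952300+0.907900+0.898500))/(1+174/7957) = 4391/5000 ≈ 0.878200
step 7 [7y] zero: DF = P = 8329/10000 ≈ 0.832900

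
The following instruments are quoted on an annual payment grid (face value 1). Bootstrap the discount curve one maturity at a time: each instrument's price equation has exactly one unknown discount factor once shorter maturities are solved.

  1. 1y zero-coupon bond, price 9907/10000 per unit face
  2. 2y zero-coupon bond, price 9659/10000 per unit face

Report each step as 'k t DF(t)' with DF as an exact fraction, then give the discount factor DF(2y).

step 1 [1y] zero: DF = P = 9907/10000 ≈ 0.990700
step 2 [2y] zero: DF = P = 9659/10000 ≈ 0.965900

1 1 9907/10000
2 2 9659/10000
DF(2y) = 9659/10000 ≈ 0.965900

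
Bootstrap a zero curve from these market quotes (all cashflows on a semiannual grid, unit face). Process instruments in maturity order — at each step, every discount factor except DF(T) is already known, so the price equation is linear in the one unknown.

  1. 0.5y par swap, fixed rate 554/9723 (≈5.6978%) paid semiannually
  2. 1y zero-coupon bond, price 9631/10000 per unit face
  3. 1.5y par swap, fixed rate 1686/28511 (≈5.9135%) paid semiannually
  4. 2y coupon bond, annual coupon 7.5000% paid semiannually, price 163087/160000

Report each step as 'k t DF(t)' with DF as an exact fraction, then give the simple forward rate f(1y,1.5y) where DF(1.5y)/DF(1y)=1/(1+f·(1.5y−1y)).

step 1 [0.5y] swap r/2=277/9723: DF=(1 − 277/9723·(0))/(1+277/9723) = 9723/10000 ≈ 0.972300
step 2 [1y] zero: DF = P = 9631/10000 ≈ 0.963100
step 3 [1.5y] swap r/2=843/28511: DF=(1 − 843/28511·(0.972300+0.963100))/(1+843/28511) = 9157/10000 ≈ 0.915700
step 4 [2y] bond c/2=3/80: DF=(163087/160000 − 3/80·(0.972300+0.963100+0.915700))/(1+3/80) = 4397/5000 ≈ 0.879400

1 1/2 9723/10000
2 1 9631/10000
3 3/2 9157/10000
4 2 4397/5000
f(1y,1.5y) = ((9631/10000)/(9157/10000) − 1)/(1/2) = 948/9157 ≈ 10.3527%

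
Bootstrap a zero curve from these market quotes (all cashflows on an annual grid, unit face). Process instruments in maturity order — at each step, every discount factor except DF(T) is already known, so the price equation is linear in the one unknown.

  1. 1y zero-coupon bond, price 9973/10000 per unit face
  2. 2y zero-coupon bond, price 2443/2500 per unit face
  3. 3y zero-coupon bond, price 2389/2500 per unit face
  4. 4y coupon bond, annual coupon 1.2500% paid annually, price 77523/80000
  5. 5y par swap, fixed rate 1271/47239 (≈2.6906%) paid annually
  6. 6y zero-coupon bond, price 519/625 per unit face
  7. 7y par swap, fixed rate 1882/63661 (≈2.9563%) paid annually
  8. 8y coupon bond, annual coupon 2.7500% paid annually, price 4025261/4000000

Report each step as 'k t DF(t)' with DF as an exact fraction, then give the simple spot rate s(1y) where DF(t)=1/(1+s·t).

1 1 9973/10000
2 2 2443/2500
3 3 2389/2500
4 4 9209/10000
5 5 8729/10000
6 6 519/625
7 7 4059/5000
8 8 809/1000
s(1y) = (1/(9973/10000) − 1)/(1) = 27/9973 ≈ 0.2707%

step 1 [1y] zero: DF = P = 9973/10000 ≈ 0.997300
step 2 [2y] zero: DF = P = 2443/2500 ≈ 0.977200
step 3 [3y] zero: DF = P = 2389/2500 ≈ 0.955600
step 4 [4y] bond c/1=1/80: DF=(77523/80000 − 1/80·(0.997300+0.977200+0.955600))/(1+1/80) = 9209/10000 ≈ 0.920900
step 5 [5y] swap r/1=1271/47239: DF=(1 − 1271/47239·(0.997300+0.977200+0.955600+0.920900))/(1+1271/47239) = 8729/10000 ≈ 0.872900
step 6 [6y] zero: DF = P = 519/625 ≈ 0.830400
step 7 [7y] swap r/1=1882/63661: DF=(1 − 1882/63661·(0.997300+0.977200+0.955600+0.920900+0.872900+0.830400))/(1+1882/63661) = 4059/5000 ≈ 0.811800
step 8 [8y] bond c/1=11/400: DF=(4025261/4000000 − 11/400·(0.997300+0.977200+0.955600+0.920900+0.872900+0.830400+0.811800))/(1+11/400) = 809/1000 ≈ 0.809000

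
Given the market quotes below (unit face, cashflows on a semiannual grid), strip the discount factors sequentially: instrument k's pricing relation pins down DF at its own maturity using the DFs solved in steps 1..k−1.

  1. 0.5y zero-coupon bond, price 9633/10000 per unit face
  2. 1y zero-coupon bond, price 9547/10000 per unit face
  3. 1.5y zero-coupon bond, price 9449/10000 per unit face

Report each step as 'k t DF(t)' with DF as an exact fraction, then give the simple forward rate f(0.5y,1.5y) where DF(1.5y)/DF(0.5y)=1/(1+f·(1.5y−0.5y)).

step 1 [0.5y] zero: DF = P = 9633/10000 ≈ 0.963300
step 2 [1y] zero: DF = P = 9547/10000 ≈ 0.954700
step 3 [1.5y] zero: DF = P = 9449/10000 ≈ 0.944900

1 1/2 9633/10000
2 1 9547/10000
3 3/2 9449/10000
f(0.5y,1.5y) = ((9633/10000)/(9449/10000) − 1)/(1) = 184/9449 ≈ 1.9473%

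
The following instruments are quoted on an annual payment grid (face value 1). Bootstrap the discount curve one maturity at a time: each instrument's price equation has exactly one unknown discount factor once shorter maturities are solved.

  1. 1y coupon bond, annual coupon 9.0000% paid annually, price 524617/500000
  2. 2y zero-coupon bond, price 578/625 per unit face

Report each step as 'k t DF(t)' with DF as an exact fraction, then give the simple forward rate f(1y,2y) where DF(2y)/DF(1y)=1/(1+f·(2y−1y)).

1 1 4813/5000
2 2 578/625
f(1y,2y) = ((4813/5000)/(578/625) − 1)/(1) = 189/4624 ≈ 4.0874%

step 1 [1y] bond c/1=9/100: DF=(524617/500000 − 9/100·(0))/(1+9/100) = 4813/5000 ≈ 0.962600
step 2 [2y] zero: DF = P = 578/625 ≈ 0.924800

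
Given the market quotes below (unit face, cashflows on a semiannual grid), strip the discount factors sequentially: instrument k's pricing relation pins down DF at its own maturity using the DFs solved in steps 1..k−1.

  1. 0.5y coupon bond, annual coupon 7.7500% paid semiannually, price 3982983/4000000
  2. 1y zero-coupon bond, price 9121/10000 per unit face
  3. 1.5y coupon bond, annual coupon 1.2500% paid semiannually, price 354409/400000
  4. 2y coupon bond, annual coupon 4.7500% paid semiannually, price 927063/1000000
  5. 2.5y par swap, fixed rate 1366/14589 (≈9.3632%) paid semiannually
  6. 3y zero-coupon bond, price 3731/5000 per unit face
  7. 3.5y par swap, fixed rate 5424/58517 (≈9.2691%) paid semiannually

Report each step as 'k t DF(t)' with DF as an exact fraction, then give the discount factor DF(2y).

1 1/2 4793/5000
2 1 9121/10000
3 3/2 8689/10000
4 2 421/500
5 5/2 7951/10000
6 3 3731/5000
7 7/2 911/1250
DF(2y) = 421/500 ≈ 0.842000

step 1 [0.5y] bond c/2=31/800: DF=(3982983/4000000 − 31/800·(0))/(1+31/800) = 4793/5000 ≈ 0.958600
step 2 [1y] zero: DF = P = 9121/10000 ≈ 0.912100
step 3 [1.5y] bond c/2=1/160: DF=(354409/400000 − 1/160·(0.958600+0.912100))/(1+1/160) = 8689/10000 ≈ 0.868900
step 4 [2y] bond c/2=19/800: DF=(927063/1000000 − 19/800·(0.958600+0.912100+0.868900))/(1+19/800) = 421/500 ≈ 0.842000
step 5 [2.5y] swap r/2=683/14589: DF=(1 − 683/14589·(0.958600+0.912100+0.868900+0.842000))/(1+683/14589) = 7951/10000 ≈ 0.795100
step 6 [3y] zero: DF = P = 3731/5000 ≈ 0.746200
step 7 [3.5y] swap r/2=2712/58517: DF=(1 − 2712/58517·(0.958600+0.912100+0.868900+0.842000+0.795100+0.746200))/(1+2712/58517) = 911/1250 ≈ 0.728800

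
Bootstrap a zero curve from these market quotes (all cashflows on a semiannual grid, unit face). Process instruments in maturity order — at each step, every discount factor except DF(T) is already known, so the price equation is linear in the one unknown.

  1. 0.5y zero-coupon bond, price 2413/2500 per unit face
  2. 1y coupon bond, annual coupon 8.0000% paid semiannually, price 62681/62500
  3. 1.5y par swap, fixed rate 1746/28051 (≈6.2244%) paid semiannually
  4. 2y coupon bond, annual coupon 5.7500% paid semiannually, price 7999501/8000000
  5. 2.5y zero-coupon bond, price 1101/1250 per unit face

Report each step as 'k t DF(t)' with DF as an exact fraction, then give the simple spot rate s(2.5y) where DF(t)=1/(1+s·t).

step 1 [0.5y] zero: DF = P = 2413/2500 ≈ 0.965200
step 2 [1y] bond c/2=1/25: DF=(62681/62500 − 1/25·(0.965200))/(1+1/25) = 1159/1250 ≈ 0.927200
step 3 [1.5y] swap r/2=873/28051: DF=(1 − 873/28051·(0.965200+0.927200))/(1+873/28051) = 9127/10000 ≈ 0.912700
step 4 [2y] bond c/2=23/800: DF=(7999501/8000000 − 23/800·(0.965200+0.927200+0.912700))/(1+23/800) = 1117/1250 ≈ 0.893600
step 5 [2.5y] zero: DF = P = 1101/1250 ≈ 0.880800

1 1/2 2413/2500
2 1 1159/1250
3 3/2 9127/10000
4 2 1117/1250
5 5/2 1101/1250
s(2.5y) = (1/(1101/1250) − 1)/(5/2) = 298/5505 ≈ 5.4133%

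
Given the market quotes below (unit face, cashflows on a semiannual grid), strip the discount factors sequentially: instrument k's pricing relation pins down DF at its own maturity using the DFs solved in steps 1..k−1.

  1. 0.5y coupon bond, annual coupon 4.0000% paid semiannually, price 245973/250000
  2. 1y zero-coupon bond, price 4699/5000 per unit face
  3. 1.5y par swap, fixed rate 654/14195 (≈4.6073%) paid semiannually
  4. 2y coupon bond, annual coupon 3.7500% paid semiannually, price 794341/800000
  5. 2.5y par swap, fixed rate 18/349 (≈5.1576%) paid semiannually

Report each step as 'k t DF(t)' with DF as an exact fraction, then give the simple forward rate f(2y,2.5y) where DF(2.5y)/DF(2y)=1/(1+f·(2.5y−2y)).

step 1 [0.5y] bond c/2=1/50: DF=(245973/250000 − 1/50·(0))/(1+1/50) = 4823/5000 ≈ 0.964600
step 2 [1y] zero: DF = P = 4699/5000 ≈ 0.939800
step 3 [1.5y] swap r/2=327/14195: DF=(1 − 327/14195·(0.964600+0.939800))/(1+327/14195) = 4673/5000 ≈ 0.934600
step 4 [2y] bond c/2=3/160: DF=(794341/800000 − 3/160·(0.964600+0.939800+0.934600))/(1+3/160) = 1153/1250 ≈ 0.922400
step 5 [2.5y] swap r/2=9/349: DF=(1 − 9/349·(0.964600+0.939800+0.934600+0.922400))/(1+9/349) = 8803/10000 ≈ 0.880300

1 1/2 4823/5000
2 1 4699/5000
3 3/2 4673/5000
4 2 1153/1250
5 5/2 8803/10000
f(2y,2.5y) = ((1153/1250)/(8803/10000) − 1)/(1/2) = 842/8803 ≈ 9.5649%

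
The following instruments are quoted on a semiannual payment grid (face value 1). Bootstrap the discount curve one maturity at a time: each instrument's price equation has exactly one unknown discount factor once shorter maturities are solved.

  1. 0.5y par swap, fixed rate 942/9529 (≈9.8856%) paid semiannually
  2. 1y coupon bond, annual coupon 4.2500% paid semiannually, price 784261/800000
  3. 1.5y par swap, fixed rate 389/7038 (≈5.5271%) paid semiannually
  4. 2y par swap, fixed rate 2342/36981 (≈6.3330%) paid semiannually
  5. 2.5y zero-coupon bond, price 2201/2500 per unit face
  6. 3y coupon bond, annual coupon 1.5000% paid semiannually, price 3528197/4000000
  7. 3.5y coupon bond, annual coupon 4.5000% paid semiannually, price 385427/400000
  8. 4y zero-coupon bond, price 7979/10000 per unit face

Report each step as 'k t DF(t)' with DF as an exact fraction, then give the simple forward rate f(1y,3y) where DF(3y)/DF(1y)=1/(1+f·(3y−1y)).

1 1/2 9529/10000
2 1 9401/10000
3 3/2 4611/5000
4 2 8829/10000
5 5/2 2201/2500
6 3 4207/5000
7 7/2 8231/10000
8 4 7979/10000
f(1y,3y) = ((9401/10000)/(4207/5000) − 1)/(2) = 141/2404 ≈ 5.8652%

step 1 [0.5y] swap r/2=471/9529: DF=(1 − 471/9529·(0))/(1+471/9529) = 9529/10000 ≈ 0.952900
step 2 [1y] bond c/2=17/800: DF=(784261/800000 − 17/800·(0.952900))/(1+17/800) = 9401/10000 ≈ 0.940100
step 3 [1.5y] swap r/2=389/14076: DF=(1 − 389/14076·(0.952900+0.940100))/(1+389/14076) = 4611/5000 ≈ 0.922200
step 4 [2y] swap r/2=1171/36981: DF=(1 − 1171/36981·(0.952900+0.940100+0.922200))/(1+1171/36981) = 8829/10000 ≈ 0.882900
step 5 [2.5y] zero: DF = P = 2201/2500 ≈ 0.880400
step 6 [3y] bond c/2=3/400: DF=(3528197/4000000 − 3/400·(0.952900+0.940100+0.922200+0.882900+0.880400))/(1+3/400) = 4207/5000 ≈ 0.841400
step 7 [3.5y] bond c/2=9/400: DF=(385427/400000 − 9/400·(0.952900+0.940100+0.922200+0.882900+0.880400+0.841400))/(1+9/400) = 8231/10000 ≈ 0.823100
step 8 [4y] zero: DF = P = 7979/10000 ≈ 0.797900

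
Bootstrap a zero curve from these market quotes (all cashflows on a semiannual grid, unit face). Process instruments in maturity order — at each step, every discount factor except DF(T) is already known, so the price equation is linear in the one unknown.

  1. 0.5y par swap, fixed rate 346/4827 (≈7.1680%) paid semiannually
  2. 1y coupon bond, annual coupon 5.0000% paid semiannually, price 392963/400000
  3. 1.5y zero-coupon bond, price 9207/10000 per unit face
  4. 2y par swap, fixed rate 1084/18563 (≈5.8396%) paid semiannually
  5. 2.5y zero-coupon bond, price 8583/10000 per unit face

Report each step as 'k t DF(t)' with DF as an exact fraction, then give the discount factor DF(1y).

step 1 [0.5y] swap r/2=173/4827: DF=(1 − 173/4827·(0))/(1+173/4827) = 4827/5000 ≈ 0.965400
step 2 [1y] bond c/2=1/40: DF=(392963/400000 − 1/40·(0.965400))/(1+1/40) = 9349/10000 ≈ 0.934900
step 3 [1.5y] zero: DF = P = 9207/10000 ≈ 0.920700
step 4 [2y] swap r/2=542/18563: DF=(1 − 542/18563·(0.965400+0.934900+0.920700))/(1+542/18563) = 2229/2500 ≈ 0.891600
step 5 [2.5y] zero: DF = P = 8583/10000 ≈ 0.858300

1 1/2 4827/5000
2 1 9349/10000
3 3/2 9207/10000
4 2 2229/2500
5 5/2 8583/10000
DF(1y) = 9349/10000 ≈ 0.934900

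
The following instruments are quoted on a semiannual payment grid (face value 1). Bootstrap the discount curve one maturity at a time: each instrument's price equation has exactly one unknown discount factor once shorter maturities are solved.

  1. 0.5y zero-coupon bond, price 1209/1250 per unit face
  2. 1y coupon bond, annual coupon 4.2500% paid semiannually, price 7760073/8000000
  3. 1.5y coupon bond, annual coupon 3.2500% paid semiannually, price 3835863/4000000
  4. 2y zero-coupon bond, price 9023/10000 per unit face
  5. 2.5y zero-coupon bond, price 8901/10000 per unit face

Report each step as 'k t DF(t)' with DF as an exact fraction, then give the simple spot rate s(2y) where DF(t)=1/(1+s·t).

1 1/2 1209/1250
2 1 9297/10000
3 3/2 9133/10000
4 2 9023/10000
5 5/2 8901/10000
s(2y) = (1/(9023/10000) − 1)/(2) = 977/18046 ≈ 5.4139%

step 1 [0.5y] zero: DF = P = 1209/1250 ≈ 0.967200
step 2 [1y] bond c/2=17/800: DF=(7760073/8000000 − 17/800·(0.967200))/(1+17/800) = 9297/10000 ≈ 0.929700
step 3 [1.5y] bond c/2=13/800: DF=(3835863/4000000 − 13/800·(0.967200+0.929700))/(1+13/800) = 9133/10000 ≈ 0.913300
step 4 [2y] zero: DF = P = 9023/10000 ≈ 0.902300
step 5 [2.5y] zero: DF = P = 8901/10000 ≈ 0.890100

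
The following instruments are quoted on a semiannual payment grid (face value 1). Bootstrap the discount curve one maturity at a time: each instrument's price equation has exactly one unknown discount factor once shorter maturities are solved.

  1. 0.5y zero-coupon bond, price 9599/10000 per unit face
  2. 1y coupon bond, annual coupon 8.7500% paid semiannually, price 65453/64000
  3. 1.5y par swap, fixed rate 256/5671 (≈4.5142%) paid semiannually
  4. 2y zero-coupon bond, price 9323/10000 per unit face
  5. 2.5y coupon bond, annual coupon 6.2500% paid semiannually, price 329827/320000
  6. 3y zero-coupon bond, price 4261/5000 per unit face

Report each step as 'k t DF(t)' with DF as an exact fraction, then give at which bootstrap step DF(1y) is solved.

1 1/2 9599/10000
2 1 2349/2500
3 3/2 117/125
4 2 9323/10000
5 5/2 8853/10000
6 3 4261/5000
DF(1y) is solved at step 2

step 1 [0.5y] zero: DF = P = 9599/10000 ≈ 0.959900
step 2 [1y] bond c/2=7/160: DF=(65453/64000 − 7/160·(0.959900))/(1+7/160) = 2349/2500 ≈ 0.939600
step 3 [1.5y] swap r/2=128/5671: DF=(1 − 128/5671·(0.959900+0.939600))/(1+128/5671) = 117/125 ≈ 0.936000
step 4 [2y] zero: DF = P = 9323/10000 ≈ 0.932300
step 5 [2.5y] bond c/2=1/32: DF=(329827/320000 − 1/32·(0.959900+0.939600+0.936000+0.932300))/(1+1/32) = 8853/10000 ≈ 0.885300
step 6 [3y] zero: DF = P = 4261/5000 ≈ 0.852200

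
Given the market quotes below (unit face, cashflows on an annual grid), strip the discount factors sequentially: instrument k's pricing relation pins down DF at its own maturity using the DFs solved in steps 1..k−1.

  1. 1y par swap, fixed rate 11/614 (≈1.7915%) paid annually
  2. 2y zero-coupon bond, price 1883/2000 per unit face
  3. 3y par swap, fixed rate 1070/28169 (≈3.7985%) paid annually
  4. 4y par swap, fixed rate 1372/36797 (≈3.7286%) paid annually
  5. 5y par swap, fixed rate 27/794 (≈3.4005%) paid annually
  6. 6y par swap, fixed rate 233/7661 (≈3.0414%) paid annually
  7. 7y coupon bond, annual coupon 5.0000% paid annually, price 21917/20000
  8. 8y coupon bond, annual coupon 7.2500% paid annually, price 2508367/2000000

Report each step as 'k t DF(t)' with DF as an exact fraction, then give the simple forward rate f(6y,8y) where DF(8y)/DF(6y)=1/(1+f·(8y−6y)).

1 1 614/625
2 2 1883/2000
3 3 893/1000
4 4 2157/2500
5 5 8461/10000
6 6 8369/10000
7 7 7883/10000
8 8 471/625
f(6y,8y) = ((8369/10000)/(471/625) − 1)/(2) = 833/15072 ≈ 5.5268%

step 1 [1y] swap r/1=11/614: DF=(1 − 11/614·(0))/(1+11/614) = 614/625 ≈ 0.982400
step 2 [2y] zero: DF = P = 1883/2000 ≈ 0.941500
step 3 [3y] swap r/1=1070/28169: DF=(1 − 1070/28169·(0.982400+0.941500))/(1+1070/28169) = 893/1000 ≈ 0.893000
step 4 [4y] swap r/1=1372/36797: DF=(1 − 1372/36797·(0.982400+0.941500+0.893000))/(1+1372/36797) = 2157/2500 ≈ 0.862800
step 5 [5y] swap r/1=27/794: DF=(1 − 27/794·(0.982400+0.941500+0.893000+0.862800))/(1+27/794) = 8461/10000 ≈ 0.846100
step 6 [6y] swap r/1=233/7661: DF=(1 − 233/7661·(0.982400+0.941500+0.893000+0.862800+0.846100))/(1+233/7661) = 8369/10000 ≈ 0.836900
step 7 [7y] bond c/1=1/20: DF=(21917/20000 − 1/20·(0.982400+0.941500+0.893000+0.862800+0.846100+0.836900))/(1+1/20) = 7883/10000 ≈ 0.788300
step 8 [8y] bond c/1=29/400: DF=(2508367/2000000 − 29/400·(0.982400+0.941500+0.893000+0.862800+0.846100+0.836900+0.788300))/(1+29/400) = 471/625 ≈ 0.753600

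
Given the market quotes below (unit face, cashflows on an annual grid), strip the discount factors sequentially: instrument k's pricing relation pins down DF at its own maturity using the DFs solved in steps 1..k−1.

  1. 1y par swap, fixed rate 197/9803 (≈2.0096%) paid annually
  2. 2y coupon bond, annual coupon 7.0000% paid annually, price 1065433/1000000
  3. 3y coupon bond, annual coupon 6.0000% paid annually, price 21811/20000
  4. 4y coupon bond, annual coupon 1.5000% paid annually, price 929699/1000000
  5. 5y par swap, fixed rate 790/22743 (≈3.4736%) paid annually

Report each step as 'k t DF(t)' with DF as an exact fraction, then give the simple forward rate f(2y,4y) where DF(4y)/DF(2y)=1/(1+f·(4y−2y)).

1 1 9803/10000
2 2 2329/2500
3 3 4603/5000
4 4 8741/10000
5 5 421/500
f(2y,4y) = ((2329/2500)/(8741/10000) − 1)/(2) = 575/17482 ≈ 3.2891%

step 1 [1y] swap r/1=197/9803: DF=(1 − 197/9803·(0))/(1+197/9803) = 9803/10000 ≈ 0.980300
step 2 [2y] bond c/1=7/100: DF=(1065433/1000000 − 7/100·(0.980300))/(1+7/100) = 2329/2500 ≈ 0.931600
step 3 [3y] bond c/1=3/50: DF=(21811/20000 − 3/50·(0.980300+0.931600))/(1+3/50) = 4603/5000 ≈ 0.920600
step 4 [4y] bond c/1=3/200: DF=(929699/1000000 − 3/200·(0.980300+0.931600+0.920600))/(1+3/200) = 8741/10000 ≈ 0.874100
step 5 [5y] swap r/1=790/22743: DF=(1 − 790/22743·(0.980300+0.931600+0.920600+0.874100))/(1+790/22743) = 421/500 ≈ 0.842000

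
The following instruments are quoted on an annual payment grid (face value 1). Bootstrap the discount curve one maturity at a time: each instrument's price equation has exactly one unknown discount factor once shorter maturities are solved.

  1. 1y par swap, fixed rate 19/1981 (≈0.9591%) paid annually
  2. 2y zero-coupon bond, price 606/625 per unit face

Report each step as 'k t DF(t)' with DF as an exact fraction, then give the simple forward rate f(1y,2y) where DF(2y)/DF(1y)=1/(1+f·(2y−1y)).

step 1 [1y] swap r/1=19/1981: DF=(1 − 19/1981·(0))/(1+19/1981) = 1981/2000 ≈ 0.990500
step 2 [2y] zero: DF = P = 606/625 ≈ 0.969600

1 1 1981/2000
2 2 606/625
f(1y,2y) = ((1981/2000)/(606/625) − 1)/(1) = 209/9696 ≈ 2.1555%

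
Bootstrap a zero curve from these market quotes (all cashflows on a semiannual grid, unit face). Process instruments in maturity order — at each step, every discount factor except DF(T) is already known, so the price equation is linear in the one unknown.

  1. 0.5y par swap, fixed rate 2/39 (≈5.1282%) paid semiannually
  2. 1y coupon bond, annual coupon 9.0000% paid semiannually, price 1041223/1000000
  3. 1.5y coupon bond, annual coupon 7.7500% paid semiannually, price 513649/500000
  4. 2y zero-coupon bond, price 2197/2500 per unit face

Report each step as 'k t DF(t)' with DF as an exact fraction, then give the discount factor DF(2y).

step 1 [0.5y] swap r/2=1/39: DF=(1 − 1/39·(0))/(1+1/39) = 39/40 ≈ 0.975000
step 2 [1y] bond c/2=9/200: DF=(1041223/1000000 − 9/200·(0.975000))/(1+9/200) = 1193/1250 ≈ 0.954400
step 3 [1.5y] bond c/2=31/800: DF=(513649/500000 − 31/800·(0.975000+0.954400))/(1+31/800) = 917/1000 ≈ 0.917000
step 4 [2y] zero: DF = P = 2197/2500 ≈ 0.878800

1 1/2 39/40
2 1 1193/1250
3 3/2 917/1000
4 2 2197/2500
DF(2y) = 2197/2500 ≈ 0.878800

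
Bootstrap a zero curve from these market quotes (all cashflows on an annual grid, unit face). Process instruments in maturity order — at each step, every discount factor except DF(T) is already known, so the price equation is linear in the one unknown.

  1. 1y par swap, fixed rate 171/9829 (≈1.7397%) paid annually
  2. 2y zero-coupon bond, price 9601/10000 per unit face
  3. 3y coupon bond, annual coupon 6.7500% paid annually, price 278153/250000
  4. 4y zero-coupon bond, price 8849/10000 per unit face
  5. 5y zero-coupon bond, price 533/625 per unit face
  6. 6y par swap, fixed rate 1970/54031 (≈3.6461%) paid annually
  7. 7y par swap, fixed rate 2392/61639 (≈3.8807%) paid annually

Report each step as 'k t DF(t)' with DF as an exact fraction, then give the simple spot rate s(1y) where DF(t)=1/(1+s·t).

1 1 9829/10000
2 2 9601/10000
3 3 4597/5000
4 4 8849/10000
5 5 533/625
6 6 803/1000
7 7 951/1250
s(1y) = (1/(9829/10000) − 1)/(1) = 171/9829 ≈ 1.7397%

step 1 [1y] swap r/1=171/9829: DF=(1 − 171/9829·(0))/(1+171/9829) = 9829/10000 ≈ 0.982900
step 2 [2y] zero: DF = P = 9601/10000 ≈ 0.960100
step 3 [3y] bond c/1=27/400: DF=(278153/250000 − 27/400·(0.982900+0.960100))/(1+27/400) = 4597/5000 ≈ 0.919400
step 4 [4y] zero: DF = P = 8849/10000 ≈ 0.884900
step 5 [5y] zero: DF = P = 533/625 ≈ 0.852800
step 6 [6y] swap r/1=1970/54031: DF=(1 − 1970/54031·(0.982900+0.960100+0.919400+0.884900+0.852800))/(1+1970/54031) = 803/1000 ≈ 0.803000
step 7 [7y] swap r/1=2392/61639: DF=(1 − 2392/61639·(0.982900+0.960100+0.919400+0.884900+0.852800+0.803000))/(1+2392/61639) = 951/1250 ≈ 0.760800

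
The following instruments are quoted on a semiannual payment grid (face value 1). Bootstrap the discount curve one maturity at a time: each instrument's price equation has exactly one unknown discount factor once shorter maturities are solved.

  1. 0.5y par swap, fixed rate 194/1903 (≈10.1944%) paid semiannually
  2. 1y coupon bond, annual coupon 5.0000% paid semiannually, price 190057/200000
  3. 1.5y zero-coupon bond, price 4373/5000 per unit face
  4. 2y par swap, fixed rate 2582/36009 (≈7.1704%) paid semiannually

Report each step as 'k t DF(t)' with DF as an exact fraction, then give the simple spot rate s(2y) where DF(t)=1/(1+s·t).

step 1 [0.5y] swap r/2=97/1903: DF=(1 − 97/1903·(0))/(1+97/1903) = 1903/2000 ≈ 0.951500
step 2 [1y] bond c/2=1/40: DF=(190057/200000 − 1/40·(0.951500))/(1+1/40) = 9039/10000 ≈ 0.903900
step 3 [1.5y] zero: DF = P = 4373/5000 ≈ 0.874600
step 4 [2y] swap r/2=1291/36009: DF=(1 − 1291/36009·(0.951500+0.903900+0.874600))/(1+1291/36009) = 8709/10000 ≈ 0.870900

1 1/2 1903/2000
2 1 9039/10000
3 3/2 4373/5000
4 2 8709/10000
s(2y) = (1/(8709/10000) − 1)/(2) = 1291/17418 ≈ 7.4119%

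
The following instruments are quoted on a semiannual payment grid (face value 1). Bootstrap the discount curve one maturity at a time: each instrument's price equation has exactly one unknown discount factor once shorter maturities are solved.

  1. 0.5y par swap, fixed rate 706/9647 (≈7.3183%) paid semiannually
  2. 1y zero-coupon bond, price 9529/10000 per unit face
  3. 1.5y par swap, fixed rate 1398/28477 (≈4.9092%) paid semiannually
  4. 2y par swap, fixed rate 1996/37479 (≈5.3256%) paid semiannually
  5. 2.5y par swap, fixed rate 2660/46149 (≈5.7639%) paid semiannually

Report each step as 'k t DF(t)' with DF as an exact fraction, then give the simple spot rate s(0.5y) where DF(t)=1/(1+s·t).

step 1 [0.5y] swap r/2=353/9647: DF=(1 − 353/9647·(0))/(1+353/9647) = 9647/10000 ≈ 0.964700
step 2 [1y] zero: DF = P = 9529/10000 ≈ 0.952900
step 3 [1.5y] swap r/2=699/28477: DF=(1 − 699/28477·(0.964700+0.952900))/(1+699/28477) = 9301/10000 ≈ 0.930100
step 4 [2y] swap r/2=998/37479: DF=(1 − 998/37479·(0.964700+0.952900+0.930100))/(1+998/37479) = 4501/5000 ≈ 0.900200
step 5 [2.5y] swap r/2=1330/46149: DF=(1 − 1330/46149·(0.964700+0.952900+0.930100+0.900200))/(1+1330/46149) = 867/1000 ≈ 0.867000

1 1/2 9647/10000
2 1 9529/10000
3 3/2 9301/10000
4 2 4501/5000
5 5/2 867/1000
s(0.5y) = (1/(9647/10000) − 1)/(1/2) = 706/9647 ≈ 7.3183%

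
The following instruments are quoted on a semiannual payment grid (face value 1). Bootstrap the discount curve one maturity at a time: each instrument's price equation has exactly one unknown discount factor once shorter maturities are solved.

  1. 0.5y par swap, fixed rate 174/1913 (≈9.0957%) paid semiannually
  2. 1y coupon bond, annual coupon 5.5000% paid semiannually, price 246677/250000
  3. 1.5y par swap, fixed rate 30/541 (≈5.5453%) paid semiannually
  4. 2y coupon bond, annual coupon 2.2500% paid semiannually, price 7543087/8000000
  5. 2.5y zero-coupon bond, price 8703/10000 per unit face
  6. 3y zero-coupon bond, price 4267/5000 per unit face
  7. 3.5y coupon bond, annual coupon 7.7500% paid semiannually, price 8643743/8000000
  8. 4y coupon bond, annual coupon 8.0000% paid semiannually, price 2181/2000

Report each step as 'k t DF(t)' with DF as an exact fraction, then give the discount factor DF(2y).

1 1/2 1913/2000
2 1 9347/10000
3 3/2 461/500
4 2 9011/10000
5 5/2 8703/10000
6 3 4267/5000
7 7/2 8373/10000
8 4 1009/1250
DF(2y) = 9011/10000 ≈ 0.901100

step 1 [0.5y] swap r/2=87/1913: DF=(1 − 87/1913·(0))/(1+87/1913) = 1913/2000 ≈ 0.956500
step 2 [1y] bond c/2=11/400: DF=(246677/250000 − 11/400·(0.956500))/(1+11/400) = 9347/10000 ≈ 0.934700
step 3 [1.5y] swap r/2=15/541: DF=(1 − 15/541·(0.956500+0.934700))/(1+15/541) = 461/500 ≈ 0.922000
step 4 [2y] bond c/2=9/800: DF=(7543087/8000000 − 9/800·(0.956500+0.934700+0.922000))/(1+9/800) = 9011/10000 ≈ 0.901100
step 5 [2.5y] zero: DF = P = 8703/10000 ≈ 0.870300
step 6 [3y] zero: DF = P = 4267/5000 ≈ 0.853400
step 7 [3.5y] bond c/2=31/800: DF=(8643743/8000000 − 31/800·(0.956500+0.934700+0.922000+0.901100+0.870300+0.853400))/(1+31/800) = 8373/10000 ≈ 0.837300
step 8 [4y] bond c/2=1/25: DF=(2181/2000 − 1/25·(0.956500+0.934700+0.922000+0.901100+0.870300+0.853400+0.837300))/(1+1/25) = 1009/1250 ≈ 0.807200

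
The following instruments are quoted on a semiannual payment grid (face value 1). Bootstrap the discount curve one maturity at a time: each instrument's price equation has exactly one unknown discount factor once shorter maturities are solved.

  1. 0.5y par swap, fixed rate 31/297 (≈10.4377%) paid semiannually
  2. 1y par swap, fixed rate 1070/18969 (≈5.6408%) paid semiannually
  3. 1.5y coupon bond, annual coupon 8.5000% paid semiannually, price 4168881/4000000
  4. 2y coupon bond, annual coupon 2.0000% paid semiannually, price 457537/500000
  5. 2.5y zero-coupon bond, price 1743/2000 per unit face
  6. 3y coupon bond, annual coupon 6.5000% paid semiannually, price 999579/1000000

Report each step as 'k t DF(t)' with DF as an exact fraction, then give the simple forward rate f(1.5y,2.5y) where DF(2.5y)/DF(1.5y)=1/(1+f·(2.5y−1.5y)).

step 1 [0.5y] swap r/2=31/594: DF=(1 − 31/594·(0))/(1+31/594) = 594/625 ≈ 0.950400
step 2 [1y] swap r/2=535/18969: DF=(1 − 535/18969·(0.950400))/(1+535/18969) = 1893/2000 ≈ 0.946500
step 3 [1.5y] bond c/2=17/400: DF=(4168881/4000000 − 17/400·(0.950400+0.946500))/(1+17/400) = 1153/1250 ≈ 0.922400
step 4 [2y] bond c/2=1/100: DF=(457537/500000 − 1/100·(0.950400+0.946500+0.922400))/(1+1/100) = 8781/10000 ≈ 0.878100
step 5 [2.5y] zero: DF = P = 1743/2000 ≈ 0.871500
step 6 [3y] bond c/2=13/400: DF=(999579/1000000 − 13/400·(0.950400+0.946500+0.922400+0.878100+0.871500))/(1+13/400) = 8243/10000 ≈ 0.824300

1 1/2 594/625
2 1 1893/2000
3 3/2 1153/1250
4 2 8781/10000
5 5/2 1743/2000
6 3 8243/10000
f(1.5y,2.5y) = ((1153/1250)/(1743/2000) − 1)/(1) = 509/8715 ≈ 5.8405%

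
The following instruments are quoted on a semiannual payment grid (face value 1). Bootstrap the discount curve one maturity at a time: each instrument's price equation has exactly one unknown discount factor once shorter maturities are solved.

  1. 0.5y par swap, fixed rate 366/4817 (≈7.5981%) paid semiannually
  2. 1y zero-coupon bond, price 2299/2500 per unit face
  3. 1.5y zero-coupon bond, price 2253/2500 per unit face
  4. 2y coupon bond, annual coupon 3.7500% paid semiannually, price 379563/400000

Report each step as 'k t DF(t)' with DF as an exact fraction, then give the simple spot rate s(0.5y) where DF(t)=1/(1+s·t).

step 1 [0.5y] swap r/2=183/4817: DF=(1 − 183/4817·(0))/(1+183/4817) = 4817/5000 ≈ 0.963400
step 2 [1y] zero: DF = P = 2299/2500 ≈ 0.919600
step 3 [1.5y] zero: DF = P = 2253/2500 ≈ 0.901200
step 4 [2y] bond c/2=3/160: DF=(379563/400000 − 3/160·(0.963400+0.919600+0.901200))/(1+3/160) = 4401/5000 ≈ 0.880200

1 1/2 4817/5000
2 1 2299/2500
3 3/2 2253/2500
4 2 4401/5000
s(0.5y) = (1/(4817/5000) − 1)/(1/2) = 366/4817 ≈ 7.5981%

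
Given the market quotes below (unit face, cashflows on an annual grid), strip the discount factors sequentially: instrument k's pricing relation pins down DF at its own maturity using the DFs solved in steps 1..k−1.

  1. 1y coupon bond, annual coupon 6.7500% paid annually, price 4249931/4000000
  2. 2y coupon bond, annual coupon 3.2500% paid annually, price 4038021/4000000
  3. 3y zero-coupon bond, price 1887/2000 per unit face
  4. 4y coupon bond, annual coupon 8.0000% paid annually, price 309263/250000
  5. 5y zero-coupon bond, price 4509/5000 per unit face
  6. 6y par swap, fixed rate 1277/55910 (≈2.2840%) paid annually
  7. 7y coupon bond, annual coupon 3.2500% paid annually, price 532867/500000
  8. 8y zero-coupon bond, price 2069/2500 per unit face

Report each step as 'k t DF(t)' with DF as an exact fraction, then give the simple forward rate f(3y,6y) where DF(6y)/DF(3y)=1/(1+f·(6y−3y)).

1 1 9953/10000
2 2 1183/1250
3 3 1887/2000
4 4 9317/10000
5 5 4509/5000
6 6 8723/10000
7 7 4281/5000
8 8 2069/2500
f(3y,6y) = ((1887/2000)/(8723/10000) − 1)/(3) = 712/26169 ≈ 2.7208%

step 1 [1y] bond c/1=27/400: DF=(4249931/4000000 − 27/400·(0))/(1+27/400) = 9953/10000 ≈ 0.995300
step 2 [2y] bond c/1=13/400: DF=(4038021/4000000 − 13/400·(0.995300))/(1+13/400) = 1183/1250 ≈ 0.946400
step 3 [3y] zero: DF = P = 1887/2000 ≈ 0.943500
step 4 [4y] bond c/1=2/25: DF=(309263/250000 − 2/25·(0.995300+0.946400+0.943500))/(1+2/25) = 9317/10000 ≈ 0.931700
step 5 [5y] zero: DF = P = 4509/5000 ≈ 0.901800
step 6 [6y] swap r/1=1277/55910: DF=(1 − 1277/55910·(0.995300+0.946400+0.943500+0.931700+0.901800))/(1+1277/55910) = 8723/10000 ≈ 0.872300
step 7 [7y] bond c/1=13/400: DF=(532867/500000 − 13/400·(0.995300+0.946400+0.943500+0.931700+0.901800+0.872300))/(1+13/400) = 4281/5000 ≈ 0.856200
step 8 [8y] zero: DF = P = 2069/2500 ≈ 0.827600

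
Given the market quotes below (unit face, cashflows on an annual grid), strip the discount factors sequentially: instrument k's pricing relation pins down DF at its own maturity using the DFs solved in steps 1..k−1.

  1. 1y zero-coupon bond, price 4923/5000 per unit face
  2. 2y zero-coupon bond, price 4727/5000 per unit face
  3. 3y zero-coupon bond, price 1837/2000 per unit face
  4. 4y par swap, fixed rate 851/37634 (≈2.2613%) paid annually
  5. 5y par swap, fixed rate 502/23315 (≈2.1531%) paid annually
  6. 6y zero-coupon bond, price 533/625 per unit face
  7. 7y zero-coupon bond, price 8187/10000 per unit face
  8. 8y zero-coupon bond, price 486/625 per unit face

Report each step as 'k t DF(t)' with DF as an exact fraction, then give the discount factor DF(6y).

1 1 4923/5000
2 2 4727/5000
3 3 1837/2000
4 4 9149/10000
5 5 2249/2500
6 6 533/625
7 7 8187/10000
8 8 486/625
DF(6y) = 533/625 ≈ 0.852800

step 1 [1y] zero: DF = P = 4923/5000 ≈ 0.984600
step 2 [2y] zero: DF = P = 4727/5000 ≈ 0.945400
step 3 [3y] zero: DF = P = 1837/2000 ≈ 0.918500
step 4 [4y] swap r/1=851/37634: DF=(1 − 851/37634·(0.984600+0.945400+0.918500))/(1+851/37634) = 9149/10000 ≈ 0.914900
step 5 [5y] swap r/1=502/23315: DF=(1 − 502/23315·(0.984600+0.945400+0.918500+0.914900))/(1+502/23315) = 2249/2500 ≈ 0.899600
step 6 [6y] zero: DF = P = 533/625 ≈ 0.852800
step 7 [7y] zero: DF = P = 8187/10000 ≈ 0.818700
step 8 [8y] zero: DF = P = 486/625 ≈ 0.777600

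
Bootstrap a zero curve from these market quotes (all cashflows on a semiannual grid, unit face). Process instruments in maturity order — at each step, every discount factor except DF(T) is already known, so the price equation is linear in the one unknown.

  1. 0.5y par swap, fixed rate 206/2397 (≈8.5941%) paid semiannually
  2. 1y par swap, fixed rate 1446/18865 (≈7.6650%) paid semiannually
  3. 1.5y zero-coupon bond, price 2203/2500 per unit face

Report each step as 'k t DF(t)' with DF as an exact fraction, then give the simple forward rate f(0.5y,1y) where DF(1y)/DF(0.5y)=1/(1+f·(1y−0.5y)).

1 1/2 2397/2500
2 1 9277/10000
3 3/2 2203/2500
f(0.5y,1y) = ((2397/2500)/(9277/10000) − 1)/(1/2) = 622/9277 ≈ 6.7048%

step 1 [0.5y] swap r/2=103/2397: DF=(1 − 103/2397·(0))/(1+103/2397) = 2397/2500 ≈ 0.958800
step 2 [1y] swap r/2=723/18865: DF=(1 − 723/18865·(0.958800))/(1+723/18865) = 9277/10000 ≈ 0.927700
step 3 [1.5y] zero: DF = P = 2203/2500 ≈ 0.881200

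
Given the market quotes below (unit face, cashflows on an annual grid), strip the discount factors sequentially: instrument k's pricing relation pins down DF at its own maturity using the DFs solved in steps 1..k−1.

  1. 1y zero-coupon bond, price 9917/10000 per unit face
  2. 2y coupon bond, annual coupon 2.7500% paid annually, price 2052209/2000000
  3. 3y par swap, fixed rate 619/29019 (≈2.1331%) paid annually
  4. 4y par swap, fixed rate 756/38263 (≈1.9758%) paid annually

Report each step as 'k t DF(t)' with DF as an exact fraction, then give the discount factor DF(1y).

1 1 9917/10000
2 2 9721/10000
3 3 9381/10000
4 4 2311/2500
DF(1y) = 9917/10000 ≈ 0.991700

step 1 [1y] zero: DF = P = 9917/10000 ≈ 0.991700
step 2 [2y] bond c/1=11/400: DF=(2052209/2000000 − 11/400·(0.991700))/(1+11/400) = 9721/10000 ≈ 0.972100
step 3 [3y] swap r/1=619/29019: DF=(1 − 619/29019·(0.991700+0.972100))/(1+619/29019) = 9381/10000 ≈ 0.938100
step 4 [4y] swap r/1=756/38263: DF=(1 − 756/38263·(0.991700+0.972100+0.938100))/(1+756/38263) = 2311/2500 ≈ 0.924400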